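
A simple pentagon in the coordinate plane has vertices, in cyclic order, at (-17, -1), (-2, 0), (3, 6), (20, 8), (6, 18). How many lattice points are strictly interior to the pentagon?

249

The shoelace formula gives twice the area as |((-17)·0 − (-2)·(-1)) + ((-2)·6 − 3·0) + (3·8 − 20·6) + (20·18 − 6·8) + (6·(-1) − (-17)·18)| = 502, so the area is 251.
Along each edge there are gcd(|Δx|,|Δy|)+1 lattice points, so counting each shared vertex once the boundary has gcd(15,1) + gcd(5,6) + gcd(17,2) + gcd(14,10) + gcd(23,19) = 1+1+1+2+1 = 6.
By Pick's theorem A = I + B/2 − 1, so I = 251 − 6/2 + 1 = 249.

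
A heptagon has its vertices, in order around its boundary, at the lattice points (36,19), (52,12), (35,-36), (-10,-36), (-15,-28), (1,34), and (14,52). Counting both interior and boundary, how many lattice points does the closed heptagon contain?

3652

Using the shoelace formula, 2A = |(36·12 − 52·19) + (52·(-36) − 35·12) + (35·(-36) − (-10)·(-36)) + ((-10)·(-28) − (-15)·(-36)) + ((-15)·34 − 1·(-28)) + (1·52 − 14·34) + (14·19 − 36·52)| = 7240, so the area is 3620.
The number of boundary lattice points is Σ gcd(|Δx|,|Δy|) = gcd(16,7) + gcd(17,48) + gcd(45,0) + gcd(5,8) + gcd(16,62) + gcd(13,18) + gcd(22,33) = 1+1+45+1+2+1+11 = 62.
Pick's theorem gives I = A − B/2 + 1 = 3620 − 62/2 + 1 = 3590, so the closed region contains I + B = 3590 + 62 = 3652 lattice points.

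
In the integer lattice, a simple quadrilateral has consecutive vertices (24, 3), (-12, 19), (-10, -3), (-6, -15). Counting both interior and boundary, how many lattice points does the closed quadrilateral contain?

Using the shoelace formula, 2A = |[24·19 − (-12)·3] + [(-12)·(-3) − (-10)·19] + [(-10)·(-15) − (-6)·(-3)] + [(-6)·3 − 24·(-15)]| = 1192, so the area is 596.
Along each edge there are gcd(|Δx|,|Δy|)+1 lattice points, so counting each shared vertex once the boundary has gcd(36,16) + gcd(2,22) + gcd(4,12) + gcd(30,18) = 4+2+4+6 = 16.
Pick's theorem gives I = A − B/2 + 1 = 596 − 16/2 + 1 = 589, so the closed region contains I + B = 589 + 16 = 605 lattice points.

605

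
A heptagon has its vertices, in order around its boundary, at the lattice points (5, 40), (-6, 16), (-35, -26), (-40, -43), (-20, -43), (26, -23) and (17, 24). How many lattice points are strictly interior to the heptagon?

2743

By the shoelace formula, twice the signed area is |(5·16 − (-6)·40) + ((-6)·(-26) − (-35)·16) + ((-35)·(-43) − (-40)·(-26)) + ((-40)·(-43) − (-20)·(-43)) + ((-20)·(-23) − 26·(-43)) + (26·24 − 17·(-23)) + (17·40 − 5·24)| = 5514, so the area is 2757.
The number of boundary lattice points is Σ gcd(|Δx|,|Δy|) = gcd(11,24) + gcd(29,42) + gcd(5,17) + gcd(20,0) + gcd(46,20) + gcd(9,47) + gcd(12,16) = 1+1+1+20+2+1+4 = 30.
Pick's theorem gives I = A − B/2 + 1 = 2757 − 30/2 + 1 = 2743.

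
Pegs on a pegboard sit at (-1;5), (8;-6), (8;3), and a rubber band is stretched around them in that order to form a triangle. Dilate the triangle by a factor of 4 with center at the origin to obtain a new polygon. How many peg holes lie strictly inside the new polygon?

627

By the shoelace formula, twice the signed area is |((-1)·(-6) − 8·5) + (8·3 − 8·(-6)) + (8·5 − (-1)·3)| = 81, so the area is 81/2.
Summing gcd(|Δx|,|Δy|) over the edges gives the boundary count: gcd(9,11) + gcd(0,9) + gcd(9,2) = 1+9+1 = 11.
Scaling by 4 multiplies the area by 4² = 16 (so the new area is 648) and multiplies the boundary lattice-point count by 4, giving 44.
By Pick's theorem, the interior count of the dilated polygon is 648 − 44/2 + 1 = 627.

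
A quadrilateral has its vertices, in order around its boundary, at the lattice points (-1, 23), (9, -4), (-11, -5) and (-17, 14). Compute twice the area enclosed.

908

Using the shoelace formula, 2A = |[(-1)·(-4) − 9·23] + [9·(-5) − (-11)·(-4)] + [(-11)·14 − (-17)·(-5)] + [(-17)·23 − (-1)·14]| = 908, so the area is 454.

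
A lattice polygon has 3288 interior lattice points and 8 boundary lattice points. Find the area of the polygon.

3291

Pick's theorem states A = I + B/2 − 1, so A = 3288 + 8/2 − 1 = 3291.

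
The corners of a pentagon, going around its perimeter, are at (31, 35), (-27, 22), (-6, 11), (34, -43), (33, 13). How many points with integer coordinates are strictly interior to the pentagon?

Using the shoelace formula, 2A = |[31·22 − (-27)·35] + [(-27)·11 − (-6)·22] + [(-6)·(-43) − 34·11] + [34·13 − 33·(-43)] + [33·35 − 31·13]| = 3959, so the area is 1979.5.
The number of boundary lattice points is Σ gcd(|Δx|,|Δy|) = gcd(58,13) + gcd(21,11) + gcd(40,54) + gcd(1,56) + gcd(2,22) = 1+1+2+1+2 = 7.
By Pick's theorem A = I + B/2 − 1, so I = 1979.5 − 7/2 + 1 = 1977.

1977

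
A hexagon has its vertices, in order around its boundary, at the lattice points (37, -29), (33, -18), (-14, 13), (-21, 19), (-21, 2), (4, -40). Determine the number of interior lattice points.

The shoelace formula gives twice the area as |(37·(-18) − 33·(-29)) + (33·13 − (-14)·(-18)) + ((-14)·19 − (-21)·13) + ((-21)·2 − (-21)·19) + ((-21)·(-40) − 4·2) + (4·(-29) − 37·(-40))| = 3028, so the area is 1514.
Along each edge there are gcd(|Δx|,|Δy|)+1 lattice points, so counting each shared vertex once the boundary has gcd(4,11) + gcd(47,31) + gcd(7,6) + gcd(0,17) + gcd(25,42) + gcd(33,11) = 1+1+1+17+1+11 = 32.
By Pick's theorem A = I + B/2 − 1, so I = 1514 − 32/2 + 1 = 1499.

1499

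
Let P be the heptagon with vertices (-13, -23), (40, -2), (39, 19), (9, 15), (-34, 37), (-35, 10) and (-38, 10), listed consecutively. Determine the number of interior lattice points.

2511

Using the shoelace formula, 2A = |[(-13)·(-2) − 40·(-23)] + [40·19 − 39·(-2)] + [39·15 − 9·19] + [9·37 − (-34)·15] + [(-34)·10 − (-35)·37] + [(-35)·10 − (-38)·10] + [(-38)·(-23) − (-13)·10]| = 5030, so the area is 2515.
The number of boundary lattice points is Σ gcd(|Δx|,|Δy|) = gcd(53,21) + gcd(1,21) + gcd(30,4) + gcd(43,22) + gcd(1,27) + gcd(3,0) + gcd(25,33) = 1+1+2+1+1+3+1 = 10.
By Pick's theorem A = I + B/2 − 1, so I = 2515 − 10/2 + 1 = 2511.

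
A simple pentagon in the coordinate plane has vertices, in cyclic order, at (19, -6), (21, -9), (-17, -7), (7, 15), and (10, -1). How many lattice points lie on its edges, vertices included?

7

Along each edge there are gcd(|Δx|,|Δy|)+1 lattice points, so counting each shared vertex once the boundary has gcd(2,3) + gcd(38,2) + gcd(24,22) + gcd(3,16) + gcd(9,5) = 1+2+2+1+1 = 7.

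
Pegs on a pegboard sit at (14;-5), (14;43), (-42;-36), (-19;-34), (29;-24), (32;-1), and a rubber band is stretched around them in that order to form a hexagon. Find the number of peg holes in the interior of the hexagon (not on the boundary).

By the shoelace formula, twice the signed area is |[14·43 − 14·(-5)] + [14·(-36) − (-42)·43] + [(-42)·(-34) − (-19)·(-36)] + [(-19)·(-24) − 29·(-34)] + [29·(-1) − 32·(-24)] + [32·(-5) − 14·(-1)]| = 4753, so the area is 2376.5.
Along each edge there are gcd(|Δx|,|Δy|)+1 lattice points, so counting each shared vertex once the boundary has gcd(0,48) + gcd(56,79) + gcd(23,2) + gcd(48,10) + gcd(3,23) + gcd(18,4) = 48+1+1+2+1+2 = 55.
By Pick's theorem A = I + B/2 − 1, so I = 2376.5 − 55/2 + 1 = 2350.

2350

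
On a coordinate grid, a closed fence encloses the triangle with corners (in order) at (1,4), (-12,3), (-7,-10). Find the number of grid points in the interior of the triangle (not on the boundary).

86

Using the shoelace formula, 2A = |[1·3 − (-12)·4] + [(-12)·(-10) − (-7)·3] + [(-7)·4 − 1·(-10)]| = 174, so the area is 87.
The number of boundary lattice points is Σ gcd(|Δx|,|Δy|) = gcd(13,1) + gcd(5,13) + gcd(8,14) = 1+1+2 = 4.
By Pick's theorem A = I + B/2 − 1, so I = 87 − 4/2 + 1 = 86.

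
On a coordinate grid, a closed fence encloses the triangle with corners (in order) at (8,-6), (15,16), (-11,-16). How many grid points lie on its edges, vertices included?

Along each edge there are gcd(|Δx|,|Δy|)+1 lattice points, so counting each shared vertex once the boundary has gcd(7,22) + gcd(26,32) + gcd(19,10) = 1+2+1 = 4.

4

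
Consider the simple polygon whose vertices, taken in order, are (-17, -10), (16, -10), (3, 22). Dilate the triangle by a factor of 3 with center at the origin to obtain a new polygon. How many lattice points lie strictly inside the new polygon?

The shoelace formula gives twice the area as |[(-17)·(-10) − 16·(-10)] + [16·22 − 3·(-10)] + [3·(-10) − (-17)·22]| = 1056, so the area is 528.
Along each edge there are gcd(|Δx|,|Δy|)+1 lattice points, so counting each shared vertex once the boundary has gcd(33,0) + gcd(13,32) + gcd(20,32) = 33+1+4 = 38.
Scaling by 3 multiplies the area by 3² = 9 (so the new area is 4752) and multiplies the boundary lattice-point count by 3, giving 114.
By Pick's theorem, the interior count of the dilated polygon is 4752 − 114/2 + 1 = 4696.

4696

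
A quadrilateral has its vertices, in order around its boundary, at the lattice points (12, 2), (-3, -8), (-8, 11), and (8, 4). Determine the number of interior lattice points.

166

Using the shoelace formula, 2A = |(12·(-8) − (-3)·2) + ((-3)·11 − (-8)·(-8)) + ((-8)·4 − 8·11) + (8·2 − 12·4)| = 339, so the area is 339/2.
Along each edge there are gcd(|Δx|,|Δy|)+1 lattice points, so counting each shared vertex once the boundary has gcd(15,10) + gcd(5,19) + gcd(16,7) + gcd(4,2) = 5+1+1+2 = 9.
By Pick's theorem A = I + B/2 − 1, so I = 339/2 − 9/2 + 1 = 166.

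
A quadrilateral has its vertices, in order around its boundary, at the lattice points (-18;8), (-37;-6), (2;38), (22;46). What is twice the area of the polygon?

730

The shoelace formula gives twice the area as |((-18)·(-6) − (-37)·8) + ((-37)·38 − 2·(-6)) + (2·46 − 22·38) + (22·8 − (-18)·46)| = 730, so the area is 365.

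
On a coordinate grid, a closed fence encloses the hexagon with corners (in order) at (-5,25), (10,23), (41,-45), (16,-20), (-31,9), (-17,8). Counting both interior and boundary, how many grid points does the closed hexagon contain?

The shoelace formula gives twice the area as |[(-5)·23 − 10·25] + [10·(-45) − 41·23] + [41·(-20) − 16·(-45)] + [16·9 − (-31)·(-20)] + [(-31)·8 − (-17)·9] + [(-17)·25 − (-5)·8]| = 2814, so the area is 1407.
Summing gcd(|Δx|,|Δy|) over the edges gives the boundary count: gcd(15,2) + gcd(31,68) + gcd(25,25) + gcd(47,29) + gcd(14,1) + gcd(12,17) = 1+1+25+1+1+1 = 30.
Pick's theorem gives I = A − B/2 + 1 = 1407 − 30/2 + 1 = 1393, so the closed region contains I + B = 1393 + 30 = 1423 lattice points.

1423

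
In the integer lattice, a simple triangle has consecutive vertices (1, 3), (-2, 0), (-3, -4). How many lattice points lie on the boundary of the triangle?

5

Summing gcd(|Δx|,|Δy|) over the edges gives the boundary count: gcd(3,3) + gcd(1,4) + gcd(4,7) = 3+1+1 = 5.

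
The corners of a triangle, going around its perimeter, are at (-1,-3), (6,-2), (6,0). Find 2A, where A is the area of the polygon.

The shoelace formula gives twice the area as |((-1)·(-2) − 6·(-3)) + (6·0 − 6·(-2)) + (6·(-3) − (-1)·0)| = 14, so the area is 7.

14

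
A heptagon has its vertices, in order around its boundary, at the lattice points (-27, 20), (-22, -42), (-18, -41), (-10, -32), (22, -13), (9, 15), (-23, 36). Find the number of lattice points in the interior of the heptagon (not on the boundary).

The shoelace formula gives twice the area as |[(-27)·(-42) − (-22)·20] + [(-22)·(-41) − (-18)·(-42)] + [(-18)·(-32) − (-10)·(-41)] + [(-10)·(-13) − 22·(-32)] + [22·15 − 9·(-13)] + [9·36 − (-23)·15] + [(-23)·20 − (-27)·36]| = 4348, so the area is 2174.
Along each edge there are gcd(|Δx|,|Δy|)+1 lattice points, so counting each shared vertex once the boundary has gcd(5,62) + gcd(4,1) + gcd(8,9) + gcd(32,19) + gcd(13,28) + gcd(32,21) + gcd(4,16) = 1+1+1+1+1+1+4 = 10.
By Pick's theorem A = I + B/2 − 1, so I = 2174 − 10/2 + 1 = 2170.

2170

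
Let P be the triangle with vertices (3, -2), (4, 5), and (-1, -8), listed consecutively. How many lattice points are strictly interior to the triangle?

By the shoelace formula, twice the signed area is |[3·5 − 4·(-2)] + [4·(-8) − (-1)·5] + [(-1)·(-2) − 3·(-8)]| = 22, so the area is 11.
Summing gcd(|Δx|,|Δy|) over the edges gives the boundary count: gcd(1,7) + gcd(5,13) + gcd(4,6) = 1+1+2 = 4.
Pick's theorem gives I = A − B/2 + 1 = 11 − 4/2 + 1 = 10.

10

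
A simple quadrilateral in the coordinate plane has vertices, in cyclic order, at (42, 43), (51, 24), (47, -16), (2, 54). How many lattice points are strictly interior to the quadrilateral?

1366

By the shoelace formula, twice the signed area is |[42·24 − 51·43] + [51·(-16) − 47·24] + [47·54 − 2·(-16)] + [2·43 − 42·54]| = 2741, so the area is 1370.5.
The number of boundary lattice points is Σ gcd(|Δx|,|Δy|) = gcd(9,19) + gcd(4,40) + gcd(45,70) + gcd(40,11) = 1+4+5+1 = 11.
By Pick's theorem A = I + B/2 − 1, so I = 1370.5 − 11/2 + 1 = 1366.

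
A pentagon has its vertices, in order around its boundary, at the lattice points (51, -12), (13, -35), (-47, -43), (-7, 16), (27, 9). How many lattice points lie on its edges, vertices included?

10

The number of boundary lattice points is Σ gcd(|Δx|,|Δy|) = gcd(38,23) + gcd(60,8) + gcd(40,59) + gcd(34,7) + gcd(24,21) = 1+4+1+1+3 = 10.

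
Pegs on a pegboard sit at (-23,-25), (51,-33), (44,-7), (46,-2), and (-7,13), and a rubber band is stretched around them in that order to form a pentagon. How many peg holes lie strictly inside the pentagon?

2208

Using the shoelace formula, 2A = |((-23)·(-33) − 51·(-25)) + (51·(-7) − 44·(-33)) + (44·(-2) − 46·(-7)) + (46·13 − (-7)·(-2)) + ((-7)·(-25) − (-23)·13)| = 4421, so the area is 2210.5.
Along each edge there are gcd(|Δx|,|Δy|)+1 lattice points, so counting each shared vertex once the boundary has gcd(74,8) + gcd(7,26) + gcd(2,5) + gcd(53,15) + gcd(16,38) = 2+1+1+1+2 = 7.
Pick's theorem gives I = A − B/2 + 1 = 2210.5 − 7/2 + 1 = 2208.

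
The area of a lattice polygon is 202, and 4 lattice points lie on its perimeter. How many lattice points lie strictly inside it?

Pick's theorem A = I + B/2 − 1 rearranges to I = A − B/2 + 1 = 202 − 4/2 + 1 = 201.

201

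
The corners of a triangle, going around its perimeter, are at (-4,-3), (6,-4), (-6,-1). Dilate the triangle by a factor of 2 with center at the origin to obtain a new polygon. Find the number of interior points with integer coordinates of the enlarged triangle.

Using the shoelace formula, 2A = |[(-4)·(-4) − 6·(-3)] + [6·(-1) − (-6)·(-4)] + [(-6)·(-3) − (-4)·(-1)]| = 18, so the area is 9.
The number of boundary lattice points is Σ gcd(|Δx|,|Δy|) = gcd(10,1) + gcd(12,3) + gcd(2,2) = 1+3+2 = 6.
Scaling by 2 multiplies the area by 2² = 4 (so the new area is 36) and multiplies the boundary lattice-point count by 2, giving 12.
By Pick's theorem, the interior count of the dilated polygon is 36 − 12/2 + 1 = 31.

31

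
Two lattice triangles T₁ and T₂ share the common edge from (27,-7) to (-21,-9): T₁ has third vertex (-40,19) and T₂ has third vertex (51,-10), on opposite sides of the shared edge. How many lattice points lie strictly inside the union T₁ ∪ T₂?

785

The union is the simple quadrilateral with vertices (27,-7), (-40,19), (-21,-9), (51,-10) in order.
Using the shoelace formula, 2A = |[27·19 − (-40)·(-7)] + [(-40)·(-9) − (-21)·19] + [(-21)·(-10) − 51·(-9)] + [51·(-7) − 27·(-10)]| = 1574, so the area is 787.
Along each edge there are gcd(|Δx|,|Δy|)+1 lattice points, so counting each shared vertex once the boundary has gcd(67,26) + gcd(19,28) + gcd(72,1) + gcd(24,3) = 1+1+1+3 = 6.
By Pick's theorem I = A − B/2 + 1 = 787 − 6/2 + 1 = 785.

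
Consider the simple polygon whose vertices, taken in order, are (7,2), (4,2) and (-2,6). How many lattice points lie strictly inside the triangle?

Using the shoelace formula, 2A = |(7·2 − 4·2) + (4·6 − (-2)·2) + ((-2)·2 − 7·6)| = 12, so the area is 6.
The number of boundary lattice points is Σ gcd(|Δx|,|Δy|) = gcd(3,0) + gcd(6,4) + gcd(9,4) = 3+2+1 = 6.
By Pick's theorem A = I + B/2 − 1, so I = 6 − 6/2 + 1 = 4.

4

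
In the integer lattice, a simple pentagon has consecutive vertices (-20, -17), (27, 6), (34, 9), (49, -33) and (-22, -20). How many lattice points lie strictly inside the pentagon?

1456

The shoelace formula gives twice the area as |((-20)·6 − 27·(-17)) + (27·9 − 34·6) + (34·(-33) − 49·9) + (49·(-20) − (-22)·(-33)) + ((-22)·(-17) − (-20)·(-20))| = 2917, so the area is 2917/2.
Summing gcd(|Δx|,|Δy|) over the edges gives the boundary count: gcd(47,23) + gcd(7,3) + gcd(15,42) + gcd(71,13) + gcd(2,3) = 1+1+3+1+1 = 7.
Pick's theorem gives I = A − B/2 + 1 = 2917/2 − 7/2 + 1 = 1456.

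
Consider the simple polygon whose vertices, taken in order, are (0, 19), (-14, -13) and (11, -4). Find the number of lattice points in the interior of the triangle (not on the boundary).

The shoelace formula gives twice the area as |(0·(-13) − (-14)·19) + ((-14)·(-4) − 11·(-13)) + (11·19 − 0·(-4))| = 674, so the area is 337.
Along each edge there are gcd(|Δx|,|Δy|)+1 lattice points, so counting each shared vertex once the boundary has gcd(14,32) + gcd(25,9) + gcd(11,23) = 2+1+1 = 4.
Pick's theorem gives I = A − B/2 + 1 = 337 − 4/2 + 1 = 336.

336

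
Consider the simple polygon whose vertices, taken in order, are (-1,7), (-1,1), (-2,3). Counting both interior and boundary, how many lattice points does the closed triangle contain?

By the shoelace formula, twice the signed area is |[(-1)·1 − (-1)·7] + [(-1)·3 − (-2)·1] + [(-2)·7 − (-1)·3]| = 6, so the area is 3.
Summing gcd(|Δx|,|Δy|) over the edges gives the boundary count: gcd(0,6) + gcd(1,2) + gcd(1,4) = 6+1+1 = 8.
Pick's theorem gives I = A − B/2 + 1 = 3 − 8/2 + 1 = 0, so the closed region contains I + B = 0 + 8 = 8 lattice points.

8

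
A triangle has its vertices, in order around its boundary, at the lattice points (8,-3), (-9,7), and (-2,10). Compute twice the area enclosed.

Using the shoelace formula, 2A = |[8·7 − (-9)·(-3)] + [(-9)·10 − (-2)·7] + [(-2)·(-3) − 8·10]| = 121, so the area is 121/2.

121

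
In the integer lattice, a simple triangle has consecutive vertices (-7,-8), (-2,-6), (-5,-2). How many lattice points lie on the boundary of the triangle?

4

Summing gcd(|Δx|,|Δy|) over the edges gives the boundary count: gcd(5,2) + gcd(3,4) + gcd(2,6) = 1+1+2 = 4.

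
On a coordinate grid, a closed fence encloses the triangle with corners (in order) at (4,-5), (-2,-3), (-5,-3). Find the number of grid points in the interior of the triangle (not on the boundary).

Using the shoelace formula, 2A = |(4·(-3) − (-2)·(-5)) + ((-2)·(-3) − (-5)·(-3)) + ((-5)·(-5) − 4·(-3))| = 6, so the area is 3.
The number of boundary lattice points is Σ gcd(|Δx|,|Δy|) = gcd(6,2) + gcd(3,0) + gcd(9,2) = 2+3+1 = 6.
By Pick's theorem A = I + B/2 − 1, so I = 3 − 6/2 + 1 = 1.

1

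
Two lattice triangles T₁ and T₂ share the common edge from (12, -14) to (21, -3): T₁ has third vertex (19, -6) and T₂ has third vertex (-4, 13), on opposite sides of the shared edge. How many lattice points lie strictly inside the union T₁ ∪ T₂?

211

The union is the simple quadrilateral with vertices (12, -14), (19, -6), (21, -3), (-4, 13) in order.
Using the shoelace formula, 2A = |(12·(-6) − 19·(-14)) + (19·(-3) − 21·(-6)) + (21·13 − (-4)·(-3)) + ((-4)·(-14) − 12·13)| = 424, so the area is 212.
Summing gcd(|Δx|,|Δy|) over the edges gives the boundary count: gcd(7,8) + gcd(2,3) + gcd(25,16) + gcd(16,27) = 1+1+1+1 = 4.
By Pick's theorem I = A − B/2 + 1 = 212 − 4/2 + 1 = 211.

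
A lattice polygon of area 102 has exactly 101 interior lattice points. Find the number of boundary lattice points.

Pick's theorem gives A = I + B/2 − 1, so B = 2(A − I + 1) = 2(102 − 101 + 1) = 4.

4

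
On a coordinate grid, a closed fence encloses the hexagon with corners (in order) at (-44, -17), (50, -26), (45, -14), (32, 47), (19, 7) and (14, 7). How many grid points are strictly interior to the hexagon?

2227

Using the shoelace formula, 2A = |[(-44)·(-26) − 50·(-17)] + [50·(-14) − 45·(-26)] + [45·47 − 32·(-14)] + [32·7 − 19·47] + [19·7 − 14·7] + [14·(-17) − (-44)·7]| = 4463, so the area is 4463/2.
The number of boundary lattice points is Σ gcd(|Δx|,|Δy|) = gcd(94,9) + gcd(5,12) + gcd(13,61) + gcd(13,40) + gcd(5,0) + gcd(58,24) = 1+1+1+1+5+2 = 11.
By Pick's theorem A = I + B/2 − 1, so I = 4463/2 − 11/2 + 1 = 2227.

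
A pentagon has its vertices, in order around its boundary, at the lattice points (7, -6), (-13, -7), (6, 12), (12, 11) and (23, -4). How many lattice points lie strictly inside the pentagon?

354

Using the shoelace formula, 2A = |[7·(-7) − (-13)·(-6)] + [(-13)·12 − 6·(-7)] + [6·11 − 12·12] + [12·(-4) − 23·11] + [23·(-6) − 7·(-4)]| = 730, so the area is 365.
Along each edge there are gcd(|Δx|,|Δy|)+1 lattice points, so counting each shared vertex once the boundary has gcd(20,1) + gcd(19,19) + gcd(6,1) + gcd(11,15) + gcd(16,2) = 1+19+1+1+2 = 24.
Pick's theorem gives I = A − B/2 + 1 = 365 − 24/2 + 1 = 354.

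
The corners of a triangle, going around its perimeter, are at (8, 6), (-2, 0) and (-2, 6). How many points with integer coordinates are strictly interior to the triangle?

22

By the shoelace formula, twice the signed area is |[8·0 − (-2)·6] + [(-2)·6 − (-2)·0] + [(-2)·6 − 8·6]| = 60, so the area is 30.
The number of boundary lattice points is Σ gcd(|Δx|,|Δy|) = gcd(10,6) + gcd(0,6) + gcd(10,0) = 2+6+10 = 18.
Pick's theorem gives I = A − B/2 + 1 = 30 − 18/2 + 1 = 22.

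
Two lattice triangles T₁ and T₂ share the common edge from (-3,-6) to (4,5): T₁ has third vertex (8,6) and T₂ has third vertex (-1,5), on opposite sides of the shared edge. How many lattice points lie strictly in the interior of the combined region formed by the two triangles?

The union is the simple quadrilateral with vertices (-3,-6), (8,6), (4,5), (-1,5) in order.
The shoelace formula gives twice the area as |[(-3)·6 − 8·(-6)] + [8·5 − 4·6] + [4·5 − (-1)·5] + [(-1)·(-6) − (-3)·5]| = 92, so the area is 46.
Along each edge there are gcd(|Δx|,|Δy|)+1 lattice points, so counting each shared vertex once the boundary has gcd(11,12) + gcd(4,1) + gcd(5,0) + gcd(2,11) = 1+1+5+1 = 8.
By Pick's theorem I = A − B/2 + 1 = 46 − 8/2 + 1 = 43.

43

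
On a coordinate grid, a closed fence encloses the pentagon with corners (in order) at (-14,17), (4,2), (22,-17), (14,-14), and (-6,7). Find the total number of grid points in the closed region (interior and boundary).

139

By the shoelace formula, twice the signed area is |[(-14)·2 − 4·17] + [4·(-17) − 22·2] + [22·(-14) − 14·(-17)] + [14·7 − (-6)·(-14)] + [(-6)·17 − (-14)·7]| = 268, so the area is 134.
Summing gcd(|Δx|,|Δy|) over the edges gives the boundary count: gcd(18,15) + gcd(18,19) + gcd(8,3) + gcd(20,21) + gcd(8,10) = 3+1+1+1+2 = 8.
Pick's theorem gives I = A − B/2 + 1 = 134 − 8/2 + 1 = 131, so the closed region contains I + B = 131 + 8 = 139 lattice points.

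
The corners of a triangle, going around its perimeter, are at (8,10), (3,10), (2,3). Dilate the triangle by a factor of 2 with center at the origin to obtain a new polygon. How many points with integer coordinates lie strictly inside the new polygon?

64

Using the shoelace formula, 2A = |(8·10 − 3·10) + (3·3 − 2·10) + (2·10 − 8·3)| = 35, so the area is 35/2.
Summing gcd(|Δx|,|Δy|) over the edges gives the boundary count: gcd(5,0) + gcd(1,7) + gcd(6,7) = 5+1+1 = 7.
Scaling by 2 multiplies the area by 2² = 4 (so the new area is 70) and multiplies the boundary lattice-point count by 2, giving 14.
By Pick's theorem, the interior count of the dilated polygon is 70 − 14/2 + 1 = 64.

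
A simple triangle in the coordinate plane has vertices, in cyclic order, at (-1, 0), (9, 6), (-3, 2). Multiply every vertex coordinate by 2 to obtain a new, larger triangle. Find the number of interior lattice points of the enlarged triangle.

57

Using the shoelace formula, 2A = |[(-1)·6 − 9·0] + [9·2 − (-3)·6] + [(-3)·0 − (-1)·2]| = 32, so the area is 16.
The number of boundary lattice points is Σ gcd(|Δx|,|Δy|) = gcd(10,6) + gcd(12,4) + gcd(2,2) = 2+4+2 = 8.
Scaling by 2 multiplies the area by 2² = 4 (so the new area is 64) and multiplies the boundary lattice-point count by 2, giving 16.
By Pick's theorem, the interior count of the dilated polygon is 64 − 16/2 + 1 = 57.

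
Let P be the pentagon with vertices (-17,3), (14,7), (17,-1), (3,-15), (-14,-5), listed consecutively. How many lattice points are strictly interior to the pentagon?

441

Using the shoelace formula, 2A = |((-17)·7 − 14·3) + (14·(-1) − 17·7) + (17·(-15) − 3·(-1)) + (3·(-5) − (-14)·(-15)) + ((-14)·3 − (-17)·(-5))| = 898, so the area is 449.
The number of boundary lattice points is Σ gcd(|Δx|,|Δy|) = gcd(31,4) + gcd(3,8) + gcd(14,14) + gcd(17,10) + gcd(3,8) = 1+1+14+1+1 = 18.
Pick's theorem gives I = A − B/2 + 1 = 449 − 18/2 + 1 = 441.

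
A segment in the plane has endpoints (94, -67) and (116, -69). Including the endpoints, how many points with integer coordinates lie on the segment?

The number of lattice points on a segment between lattice points is gcd(|Δx|,|Δy|) + 1 = gcd(22,2) + 1 = 2 + 1 = 3.

3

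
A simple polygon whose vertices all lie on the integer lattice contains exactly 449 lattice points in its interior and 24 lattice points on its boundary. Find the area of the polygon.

460

By Pick's theorem, A = I + B/2 − 1 = 449 + 24/2 − 1 = 460.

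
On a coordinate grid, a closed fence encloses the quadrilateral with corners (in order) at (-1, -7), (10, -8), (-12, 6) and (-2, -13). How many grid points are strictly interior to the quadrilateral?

By the shoelace formula, twice the signed area is |((-1)·(-8) − 10·(-7)) + (10·6 − (-12)·(-8)) + ((-12)·(-13) − (-2)·6) + ((-2)·(-7) − (-1)·(-13))| = 211, so the area is 105.5.
Along each edge there are gcd(|Δx|,|Δy|)+1 lattice points, so counting each shared vertex once the boundary has gcd(11,1) + gcd(22,14) + gcd(10,19) + gcd(1,6) = 1+2+1+1 = 5.
Pick's theorem gives I = A − B/2 + 1 = 105.5 − 5/2 + 1 = 104.

104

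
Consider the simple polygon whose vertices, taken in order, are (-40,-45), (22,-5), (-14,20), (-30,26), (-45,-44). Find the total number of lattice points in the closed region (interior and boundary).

2282

By the shoelace formula, twice the signed area is |[(-40)·(-5) − 22·(-45)] + [22·20 − (-14)·(-5)] + [(-14)·26 − (-30)·20] + [(-30)·(-44) − (-45)·26] + [(-45)·(-45) − (-40)·(-44)]| = 4551, so the area is 4551/2.
Summing gcd(|Δx|,|Δy|) over the edges gives the boundary count: gcd(62,40) + gcd(36,25) + gcd(16,6) + gcd(15,70) + gcd(5,1) = 2+1+2+5+1 = 11.
Pick's theorem gives I = A − B/2 + 1 = 4551/2 − 11/2 + 1 = 2271, so the closed region contains I + B = 2271 + 11 = 2282 lattice points.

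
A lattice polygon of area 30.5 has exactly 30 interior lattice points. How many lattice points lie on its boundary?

3

Pick's theorem gives A = I + B/2 − 1, so B = 2(A − I + 1) = 2(30.5 − 30 + 1) = 3.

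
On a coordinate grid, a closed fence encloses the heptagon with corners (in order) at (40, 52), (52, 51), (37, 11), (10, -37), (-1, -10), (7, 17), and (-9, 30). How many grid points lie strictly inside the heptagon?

By the shoelace formula, twice the signed area is |[40·51 − 52·52] + [52·11 − 37·51] + [37·(-37) − 10·11] + [10·(-10) − (-1)·(-37)] + [(-1)·17 − 7·(-10)] + [7·30 − (-9)·17] + [(-9)·52 − 40·30]| = 4847, so the area is 2423.5.
Summing gcd(|Δx|,|Δy|) over the edges gives the boundary count: gcd(12,1) + gcd(15,40) + gcd(27,48) + gcd(11,27) + gcd(8,27) + gcd(16,13) + gcd(49,22) = 1+5+3+1+1+1+1 = 13.
By Pick's theorem A = I + B/2 − 1, so I = 2423.5 − 13/2 + 1 = 2418.

2418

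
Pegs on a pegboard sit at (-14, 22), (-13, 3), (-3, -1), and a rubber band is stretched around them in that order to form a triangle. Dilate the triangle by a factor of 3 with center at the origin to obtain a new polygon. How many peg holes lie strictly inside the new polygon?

The shoelace formula gives twice the area as |((-14)·3 − (-13)·22) + ((-13)·(-1) − (-3)·3) + ((-3)·22 − (-14)·(-1))| = 186, so the area is 93.
Along each edge there are gcd(|Δx|,|Δy|)+1 lattice points, so counting each shared vertex once the boundary has gcd(1,19) + gcd(10,4) + gcd(11,23) = 1+2+1 = 4.
Scaling by 3 multiplies the area by 3² = 9 (so the new area is 837) and multiplies the boundary lattice-point count by 3, giving 12.
By Pick's theorem, the interior count of the dilated polygon is 837 − 12/2 + 1 = 832.

832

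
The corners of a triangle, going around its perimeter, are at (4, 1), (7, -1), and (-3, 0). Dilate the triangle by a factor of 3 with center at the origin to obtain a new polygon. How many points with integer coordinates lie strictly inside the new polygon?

73

Using the shoelace formula, 2A = |(4·(-1) − 7·1) + (7·0 − (-3)·(-1)) + ((-3)·1 − 4·0)| = 17, so the area is 8.5.
Summing gcd(|Δx|,|Δy|) over the edges gives the boundary count: gcd(3,2) + gcd(10,1) + gcd(7,1) = 1+1+1 = 3.
Scaling by 3 multiplies the area by 3² = 9 (so the new area is 76.5) and multiplies the boundary lattice-point count by 3, giving 9.
By Pick's theorem, the interior count of the dilated polygon is 76.5 − 9/2 + 1 = 73.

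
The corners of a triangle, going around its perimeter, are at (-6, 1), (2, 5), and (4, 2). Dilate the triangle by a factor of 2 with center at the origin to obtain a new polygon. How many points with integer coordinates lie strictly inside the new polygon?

59

Using the shoelace formula, 2A = |[(-6)·5 − 2·1] + [2·2 − 4·5] + [4·1 − (-6)·2]| = 32, so the area is 16.
Along each edge there are gcd(|Δx|,|Δy|)+1 lattice points, so counting each shared vertex once the boundary has gcd(8,4) + gcd(2,3) + gcd(10,1) = 4+1+1 = 6.
Scaling by 2 multiplies the area by 2² = 4 (so the new area is 64) and multiplies the boundary lattice-point count by 2, giving 12.
By Pick's theorem, the interior count of the dilated polygon is 64 − 12/2 + 1 = 59.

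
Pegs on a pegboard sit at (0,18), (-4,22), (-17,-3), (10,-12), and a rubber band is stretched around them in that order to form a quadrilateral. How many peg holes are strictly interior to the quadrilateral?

Using the shoelace formula, 2A = |(0·22 − (-4)·18) + ((-4)·(-3) − (-17)·22) + ((-17)·(-12) − 10·(-3)) + (10·18 − 0·(-12))| = 872, so the area is 436.
The number of boundary lattice points is Σ gcd(|Δx|,|Δy|) = gcd(4,4) + gcd(13,25) + gcd(27,9) + gcd(10,30) = 4+1+9+10 = 24.
By Pick's theorem A = I + B/2 − 1, so I = 436 − 24/2 + 1 = 425.

425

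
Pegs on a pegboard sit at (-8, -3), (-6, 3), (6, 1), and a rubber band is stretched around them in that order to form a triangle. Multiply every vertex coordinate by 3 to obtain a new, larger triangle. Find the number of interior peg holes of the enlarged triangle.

334

The shoelace formula gives twice the area as |[(-8)·3 − (-6)·(-3)] + [(-6)·1 − 6·3] + [6·(-3) − (-8)·1]| = 76, so the area is 38.
The number of boundary lattice points is Σ gcd(|Δx|,|Δy|) = gcd(2,6) + gcd(12,2) + gcd(14,4) = 2+2+2 = 6.
Scaling by 3 multiplies the area by 3² = 9 (so the new area is 342) and multiplies the boundary lattice-point count by 3, giving 18.
By Pick's theorem, the interior count of the dilated polygon is 342 − 18/2 + 1 = 334.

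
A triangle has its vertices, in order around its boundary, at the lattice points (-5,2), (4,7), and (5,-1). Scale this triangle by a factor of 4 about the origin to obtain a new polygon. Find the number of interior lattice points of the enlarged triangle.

611

The shoelace formula gives twice the area as |((-5)·7 − 4·2) + (4·(-1) − 5·7) + (5·2 − (-5)·(-1))| = 77, so the area is 38.5.
Summing gcd(|Δx|,|Δy|) over the edges gives the boundary count: gcd(9,5) + gcd(1,8) + gcd(10,3) = 1+1+1 = 3.
Scaling by 4 multiplies the area by 4² = 16 (so the new area is 616) and multiplies the boundary lattice-point count by 4, giving 12.
By Pick's theorem, the interior count of the dilated polygon is 616 − 12/2 + 1 = 611.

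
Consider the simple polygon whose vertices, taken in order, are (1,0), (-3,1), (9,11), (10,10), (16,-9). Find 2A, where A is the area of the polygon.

302

Using the shoelace formula, 2A = |(1·1 − (-3)·0) + ((-3)·11 − 9·1) + (9·10 − 10·11) + (10·(-9) − 16·10) + (16·0 − 1·(-9))| = 302, so the area is 151.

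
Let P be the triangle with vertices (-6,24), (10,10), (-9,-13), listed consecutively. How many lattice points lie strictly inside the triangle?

316

The shoelace formula gives twice the area as |[(-6)·10 − 10·24] + [10·(-13) − (-9)·10] + [(-9)·24 − (-6)·(-13)]| = 634, so the area is 317.
Summing gcd(|Δx|,|Δy|) over the edges gives the boundary count: gcd(16,14) + gcd(19,23) + gcd(3,37) = 2+1+1 = 4.
Pick's theorem gives I = A − B/2 + 1 = 317 − 4/2 + 1 = 316.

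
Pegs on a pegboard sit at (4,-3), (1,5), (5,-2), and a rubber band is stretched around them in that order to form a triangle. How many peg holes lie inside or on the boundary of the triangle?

8

Using the shoelace formula, 2A = |[4·5 − 1·(-3)] + [1·(-2) − 5·5] + [5·(-3) − 4·(-2)]| = 11, so the area is 5.5.
Along each edge there are gcd(|Δx|,|Δy|)+1 lattice points, so counting each shared vertex once the boundary has gcd(3,8) + gcd(4,7) + gcd(1,1) = 1+1+1 = 3.
Pick's theorem gives I = A − B/2 + 1 = 5.5 − 3/2 + 1 = 5, so the closed region contains I + B = 5 + 3 = 8 lattice points.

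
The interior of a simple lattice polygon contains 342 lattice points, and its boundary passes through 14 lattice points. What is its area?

Pick's theorem states A = I + B/2 − 1, so A = 342 + 14/2 − 1 = 348.

348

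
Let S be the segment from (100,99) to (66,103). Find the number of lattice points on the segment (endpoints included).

The number of lattice points on a segment between lattice points is gcd(|Δx|,|Δy|) + 1 = gcd(34,4) + 1 = 2 + 1 = 3.

3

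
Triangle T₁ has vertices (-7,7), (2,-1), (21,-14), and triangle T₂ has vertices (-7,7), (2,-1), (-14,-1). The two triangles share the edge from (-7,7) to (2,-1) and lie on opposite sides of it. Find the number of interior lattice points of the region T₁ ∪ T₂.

70

The union is the simple quadrilateral with vertices (-7,7), (21,-14), (2,-1), (-14,-1) in order.
By the shoelace formula, twice the signed area is |((-7)·(-14) − 21·7) + (21·(-1) − 2·(-14)) + (2·(-1) − (-14)·(-1)) + ((-14)·7 − (-7)·(-1))| = 163, so the area is 163/2.
The number of boundary lattice points is Σ gcd(|Δx|,|Δy|) = gcd(28,21) + gcd(19,13) + gcd(16,0) + gcd(7,8) = 7+1+16+1 = 25.
By Pick's theorem I = A − B/2 + 1 = 163/2 − 25/2 + 1 = 70.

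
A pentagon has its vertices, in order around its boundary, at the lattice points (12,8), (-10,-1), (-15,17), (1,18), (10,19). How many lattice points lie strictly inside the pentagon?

355

By the shoelace formula, twice the signed area is |[12·(-1) − (-10)·8] + [(-10)·17 − (-15)·(-1)] + [(-15)·18 − 1·17] + [1·19 − 10·18] + [10·8 − 12·19]| = 713, so the area is 713/2.
Summing gcd(|Δx|,|Δy|) over the edges gives the boundary count: gcd(22,9) + gcd(5,18) + gcd(16,1) + gcd(9,1) + gcd(2,11) = 1+1+1+1+1 = 5.
By Pick's theorem A = I + B/2 − 1, so I = 713/2 − 5/2 + 1 = 355.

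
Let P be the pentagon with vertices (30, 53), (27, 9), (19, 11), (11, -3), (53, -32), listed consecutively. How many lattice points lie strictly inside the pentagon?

1179

Using the shoelace formula, 2A = |(30·9 − 27·53) + (27·11 − 19·9) + (19·(-3) − 11·11) + (11·(-32) − 53·(-3)) + (53·53 − 30·(-32))| = 2363, so the area is 2363/2.
The number of boundary lattice points is Σ gcd(|Δx|,|Δy|) = gcd(3,44) + gcd(8,2) + gcd(8,14) + gcd(42,29) + gcd(23,85) = 1+2+2+1+1 = 7.
By Pick's theorem A = I + B/2 − 1, so I = 2363/2 − 7/2 + 1 = 1179.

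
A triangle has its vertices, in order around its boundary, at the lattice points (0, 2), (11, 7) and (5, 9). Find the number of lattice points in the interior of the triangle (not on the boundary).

By the shoelace formula, twice the signed area is |(0·7 − 11·2) + (11·9 − 5·7) + (5·2 − 0·9)| = 52, so the area is 26.
Summing gcd(|Δx|,|Δy|) over the edges gives the boundary count: gcd(11,5) + gcd(6,2) + gcd(5,7) = 1+2+1 = 4.
Pick's theorem gives I = A − B/2 + 1 = 26 − 4/2 + 1 = 25.

25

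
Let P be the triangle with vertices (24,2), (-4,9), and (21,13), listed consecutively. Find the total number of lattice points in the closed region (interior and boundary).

149

By the shoelace formula, twice the signed area is |[24·9 − (-4)·2] + [(-4)·13 − 21·9] + [21·2 − 24·13]| = 287, so the area is 143.5.
The number of boundary lattice points is Σ gcd(|Δx|,|Δy|) = gcd(28,7) + gcd(25,4) + gcd(3,11) = 7+1+1 = 9.
Pick's theorem gives I = A − B/2 + 1 = 143.5 − 9/2 + 1 = 140, so the closed region contains I + B = 140 + 9 = 149 lattice points.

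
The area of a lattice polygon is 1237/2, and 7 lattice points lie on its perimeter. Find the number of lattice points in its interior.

From Pick's theorem, I = A − B/2 + 1 = 1237/2 − 7/2 + 1 = 616.

616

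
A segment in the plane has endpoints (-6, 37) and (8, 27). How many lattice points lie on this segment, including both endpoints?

3

The number of lattice points on a segment between lattice points is gcd(|Δx|,|Δy|) + 1 = gcd(14,10) + 1 = 2 + 1 = 3.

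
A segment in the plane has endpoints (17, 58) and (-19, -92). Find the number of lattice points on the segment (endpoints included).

The number of lattice points on a segment between lattice points is gcd(|Δx|,|Δy|) + 1 = gcd(36,150) + 1 = 6 + 1 = 7.

7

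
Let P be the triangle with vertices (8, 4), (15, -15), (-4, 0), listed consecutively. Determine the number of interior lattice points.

126

Using the shoelace formula, 2A = |[8·(-15) − 15·4] + [15·0 − (-4)·(-15)] + [(-4)·4 − 8·0]| = 256, so the area is 128.
Along each edge there are gcd(|Δx|,|Δy|)+1 lattice points, so counting each shared vertex once the boundary has gcd(7,19) + gcd(19,15) + gcd(12,4) = 1+1+4 = 6.
Pick's theorem gives I = A − B/2 + 1 = 128 − 6/2 + 1 = 126.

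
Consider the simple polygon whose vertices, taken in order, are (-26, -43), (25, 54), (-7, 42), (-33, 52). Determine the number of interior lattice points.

By the shoelace formula, twice the signed area is |[(-26)·54 − 25·(-43)] + [25·42 − (-7)·54] + [(-7)·52 − (-33)·42] + [(-33)·(-43) − (-26)·52]| = 4892, so the area is 2446.
The number of boundary lattice points is Σ gcd(|Δx|,|Δy|) = gcd(51,97) + gcd(32,12) + gcd(26,10) + gcd(7,95) = 1+4+2+1 = 8.
Pick's theorem gives I = A − B/2 + 1 = 2446 − 8/2 + 1 = 2443.

2443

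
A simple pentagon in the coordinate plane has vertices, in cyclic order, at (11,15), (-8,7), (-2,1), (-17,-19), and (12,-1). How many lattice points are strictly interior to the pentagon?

341

By the shoelace formula, twice the signed area is |[11·7 − (-8)·15] + [(-8)·1 − (-2)·7] + [(-2)·(-19) − (-17)·1] + [(-17)·(-1) − 12·(-19)] + [12·15 − 11·(-1)]| = 694, so the area is 347.
Along each edge there are gcd(|Δx|,|Δy|)+1 lattice points, so counting each shared vertex once the boundary has gcd(19,8) + gcd(6,6) + gcd(15,20) + gcd(29,18) + gcd(1,16) = 1+6+5+1+1 = 14.
By Pick's theorem A = I + B/2 − 1, so I = 347 − 14/2 + 1 = 341.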